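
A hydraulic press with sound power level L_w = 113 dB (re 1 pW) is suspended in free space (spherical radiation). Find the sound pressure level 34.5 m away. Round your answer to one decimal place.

The power spreads over a sphere of area 4π·r², so L_p = L_w − 10·log₁₀(4π·r²).
4π·r² = 1.496e+04 m², 10·log₁₀ of that is 41.748 dB.
L_p = 113 − 41.748 = 71.25 dB.

71.3 dB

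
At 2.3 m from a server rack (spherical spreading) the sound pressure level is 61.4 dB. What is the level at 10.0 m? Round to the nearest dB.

For a point source, L₂ = L₁ − 20·log₁₀(r₂/r₁).
L₂ = 61.4 − 20·log₁₀(10.0/2.3) = 61.4 − 12.765 = 48.63 dB.

49 dB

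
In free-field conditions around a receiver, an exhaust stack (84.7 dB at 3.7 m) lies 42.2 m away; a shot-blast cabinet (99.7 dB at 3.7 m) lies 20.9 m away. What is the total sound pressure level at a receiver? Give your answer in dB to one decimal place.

84.7 dB

Apply inverse-square spreading to bring every level to the receiver, then sum 10^(L/10).
exhaust stack: 84.7 − 20·log₁₀(42.2/3.7) = 84.7 − 21.14 = 63.56 dB.
shot-blast cabinet: 99.7 − 20·log₁₀(20.9/3.7) = 99.7 − 15.04 = 84.66 dB.
Σ 10^(L/10) = 2.948e+08 → L_total = 10·log₁₀(2.948e+08) = 84.69 dB.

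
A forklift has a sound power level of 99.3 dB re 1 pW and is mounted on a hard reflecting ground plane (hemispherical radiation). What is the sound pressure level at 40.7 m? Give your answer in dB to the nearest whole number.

59 dB

Free-field hemispherical radiation: L_p = L_w − 10·log₁₀(2π·r²), r = 40.7 m.
2π·r² = 1.041e+04 m², 10·log₁₀ of that is 40.174 dB.
L_p = 99.3 − 40.174 = 59.13 dB.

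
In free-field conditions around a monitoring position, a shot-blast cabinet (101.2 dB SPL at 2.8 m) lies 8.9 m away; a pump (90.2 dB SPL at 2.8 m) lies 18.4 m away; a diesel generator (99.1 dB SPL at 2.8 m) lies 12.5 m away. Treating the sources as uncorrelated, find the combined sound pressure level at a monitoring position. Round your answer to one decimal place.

92.4 dB SPL

Propagate each source to the receiver with L = L_ref − 20·log₁₀(r/r_ref), then add intensities.
shot-blast cabinet: 101.2 − 20·log₁₀(8.9/2.8) = 101.2 − 10.04 = 91.16 dB SPL.
pump: 90.2 − 20·log₁₀(18.4/2.8) = 90.2 − 16.35 = 73.85 dB SPL.
diesel generator: 99.1 − 20·log₁₀(12.5/2.8) = 99.1 − 13.00 = 86.10 dB SPL.
Σ 10^(L/10) = 1.737e+09 → L_total = 10·log₁₀(1.737e+09) = 92.40 dB SPL.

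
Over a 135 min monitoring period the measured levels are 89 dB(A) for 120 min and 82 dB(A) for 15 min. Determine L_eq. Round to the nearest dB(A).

89 dB(A)

The energy average is taken in the linear domain: L_eq = 10·log₁₀[(Σ tᵢ·10^(Lᵢ/10))/T], T = 135 min.
Σ tᵢ·10^(Lᵢ/10) = 120·10^(89/10) + 15·10^(82/10) = 9.770e+10.
L_eq = 10·log₁₀(9.770e+10/135) = 88.60 dB(A).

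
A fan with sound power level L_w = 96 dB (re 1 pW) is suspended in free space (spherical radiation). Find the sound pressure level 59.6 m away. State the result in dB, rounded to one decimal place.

Free-field spherical radiation: L_p = L_w − 10·log₁₀(4π·r²), r = 59.6 m.
4π·r² = 4.464e+04 m², 10·log₁₀ of that is 46.497 dB.
L_p = 96 − 46.497 = 49.50 dB.

49.5 dB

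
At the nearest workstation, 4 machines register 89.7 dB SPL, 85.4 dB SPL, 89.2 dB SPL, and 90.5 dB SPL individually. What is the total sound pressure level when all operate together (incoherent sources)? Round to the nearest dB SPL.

Incoherent sources combine by intensity addition: L_total = 10·log₁₀(Σ 10^(L_i/10)).
Σ 10^(L/10) = 10^(89.7/10) + 10^(85.4/10) + 10^(89.2/10) + 10^(90.5/10) = 3.234e+09.
L_total = 10·log₁₀(3.234e+09) = 95.10 dB SPL.

95 dB SPL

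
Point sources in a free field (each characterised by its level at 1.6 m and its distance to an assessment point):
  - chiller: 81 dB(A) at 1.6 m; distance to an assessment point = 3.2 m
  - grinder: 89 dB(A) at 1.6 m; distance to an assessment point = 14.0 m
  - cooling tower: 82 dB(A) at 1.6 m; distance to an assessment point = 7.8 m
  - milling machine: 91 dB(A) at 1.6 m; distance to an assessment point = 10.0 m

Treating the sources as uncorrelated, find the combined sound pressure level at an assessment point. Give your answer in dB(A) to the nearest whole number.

First find each source's level at the receiver (point-source: −20·log₁₀(r/r_ref)), then combine on an intensity basis.
chiller: 81 − 20·log₁₀(3.2/1.6) = 81 − 6.02 = 74.98 dB(A).
grinder: 89 − 20·log₁₀(14.0/1.6) = 89 − 18.84 = 70.16 dB(A).
cooling tower: 82 − 20·log₁₀(7.8/1.6) = 82 − 13.76 = 68.24 dB(A).
milling machine: 91 − 20·log₁₀(10.0/1.6) = 91 − 15.92 = 75.08 dB(A).
Σ 10^(L/10) = 8.075e+07 → L_total = 10·log₁₀(8.075e+07) = 79.07 dB(A).

79 dB(A)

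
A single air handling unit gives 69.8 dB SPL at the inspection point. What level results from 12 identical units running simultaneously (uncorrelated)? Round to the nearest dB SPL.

81 dB SPL

With 12 equal, uncorrelated contributions the intensity is 12× that of one unit, giving a rise of 10·log₁₀ 12.
L_total = 69.8 + 10·log₁₀(12) = 69.8 + 10.792 = 80.59 dB SPL.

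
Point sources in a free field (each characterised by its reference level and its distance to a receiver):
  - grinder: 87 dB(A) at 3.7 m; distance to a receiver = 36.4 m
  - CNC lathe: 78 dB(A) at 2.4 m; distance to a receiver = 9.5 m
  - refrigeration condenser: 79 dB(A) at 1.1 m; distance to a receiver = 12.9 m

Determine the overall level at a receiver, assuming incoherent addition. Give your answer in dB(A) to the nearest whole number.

Apply inverse-square spreading to bring every level to the receiver, then sum 10^(L/10).
grinder: 87 − 20·log₁₀(36.4/3.7) = 87 − 19.86 = 67.14 dB(A).
CNC lathe: 78 − 20·log₁₀(9.5/2.4) = 78 − 11.95 = 66.05 dB(A).
refrigeration condenser: 79 − 20·log₁₀(12.9/1.1) = 79 − 21.38 = 57.62 dB(A).
Σ 10^(L/10) = 9.783e+06 → L_total = 10·log₁₀(9.783e+06) = 69.90 dB(A).

70 dB(A)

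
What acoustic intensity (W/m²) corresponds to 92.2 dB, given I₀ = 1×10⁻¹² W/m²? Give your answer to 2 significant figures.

L = 10·log₁₀(I/I₀) ⇒ I = I₀·10^(L/10) = 10⁻¹² × 10^9.22.

0.0017 W/m²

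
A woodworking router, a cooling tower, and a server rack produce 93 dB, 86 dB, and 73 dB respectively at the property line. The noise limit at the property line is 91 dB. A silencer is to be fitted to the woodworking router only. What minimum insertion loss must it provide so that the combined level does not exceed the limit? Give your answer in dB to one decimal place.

The untreated sources together contribute 10^(86/10) + 10^(73/10) = 4.181e+08, i.e. 86.21 dB.
To meet 91 dB overall, the treated woodworking router may contribute at most 10^(91/10) − 4.181e+08 = 8.409e+08, i.e. 89.25 dB.
So the woodworking router must be reduced from 93 to 89.25 dB: IL = 3.75 dB.

3.8 dB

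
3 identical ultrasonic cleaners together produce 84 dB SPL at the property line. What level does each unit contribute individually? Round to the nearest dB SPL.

79 dB SPL

Dividing the total intensity by 3 lowers the level by 10·log₁₀ 3 = 4.771 dB: L₁ = 84 − 4.771.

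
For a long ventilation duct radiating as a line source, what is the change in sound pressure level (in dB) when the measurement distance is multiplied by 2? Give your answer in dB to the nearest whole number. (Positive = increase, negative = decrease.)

Line-source spreading: ΔL = −10·log₁₀(r₂/r₁).
ΔL = −10·log₁₀(2) = -3.01 dB.

-3 dB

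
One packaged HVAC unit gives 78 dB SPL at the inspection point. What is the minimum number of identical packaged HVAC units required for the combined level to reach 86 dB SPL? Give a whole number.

The shortfall is 86 − 78 = 8.0 dB, and N units add 10·log₁₀ N, so need 10·log₁₀ N ≥ 8.0.
N ≥ 10^(8.0/10) = 6.310, so N = 7.

7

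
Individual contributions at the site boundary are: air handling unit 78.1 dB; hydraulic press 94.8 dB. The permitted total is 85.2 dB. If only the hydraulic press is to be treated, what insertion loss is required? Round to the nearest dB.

Fixed contribution from the other source: Σ 10^(L/10) = 10^(78.1/10) = 6.457e+07 (78.10 dB).
To meet 85.2 dB overall, the treated hydraulic press may contribute at most 10^(85.2/10) − 6.457e+07 = 2.666e+08, i.e. 84.26 dB.
So the hydraulic press must be reduced from 94.8 to 84.26 dB: IL = 10.54 dB.

11 dB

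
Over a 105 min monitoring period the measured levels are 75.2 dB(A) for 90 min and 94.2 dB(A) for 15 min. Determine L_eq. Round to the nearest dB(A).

The energy average is taken in the linear domain: L_eq = 10·log₁₀[(Σ tᵢ·10^(Lᵢ/10))/T], T = 105 min.
Σ tᵢ·10^(Lᵢ/10) = 90·10^(75.2/10) + 15·10^(94.2/10) = 4.243e+10.
L_eq = 10·log₁₀(4.243e+10/105) = 86.07 dB(A).

86 dB(A)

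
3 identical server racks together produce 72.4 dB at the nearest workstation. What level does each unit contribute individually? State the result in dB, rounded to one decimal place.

For N identical incoherent sources L_total = L₁ + 10·log₁₀ N, so L₁ = 72.4 − 10·log₁₀(3) = 72.4 − 4.771.

67.6 dB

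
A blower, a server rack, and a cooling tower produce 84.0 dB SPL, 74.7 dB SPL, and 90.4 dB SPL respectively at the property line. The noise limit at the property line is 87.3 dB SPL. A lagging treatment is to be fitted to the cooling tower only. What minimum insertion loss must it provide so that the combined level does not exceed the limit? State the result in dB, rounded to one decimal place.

Fixed contribution from the other sources: Σ 10^(L/10) = 10^(84.0/10) + 10^(74.7/10) = 2.807e+08 (84.48 dB SPL).
To meet 87.3 dB SPL overall, the treated cooling tower may contribute at most 10^(87.3/10) − 2.807e+08 = 2.563e+08, i.e. 84.09 dB SPL.
So the cooling tower must be reduced from 90.4 to 84.09 dB SPL: IL = 6.31 dB.

6.3 dB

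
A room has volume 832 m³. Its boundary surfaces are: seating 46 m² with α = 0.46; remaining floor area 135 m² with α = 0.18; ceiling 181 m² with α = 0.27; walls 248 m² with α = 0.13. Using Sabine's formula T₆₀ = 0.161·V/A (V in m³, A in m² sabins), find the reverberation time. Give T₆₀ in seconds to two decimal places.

1.06 s

Total absorption A = 46·0.46 + 135·0.18 + 181·0.27 + 248·0.13 = 126.57 m² sabins.
T₆₀ = 0.161 × 832 / 126.57 = 1.058 s.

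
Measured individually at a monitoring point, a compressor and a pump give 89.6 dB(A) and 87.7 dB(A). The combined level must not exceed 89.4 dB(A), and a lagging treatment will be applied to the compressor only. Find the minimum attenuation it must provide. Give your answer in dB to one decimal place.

Fixed contribution from the other source: Σ 10^(L/10) = 10^(87.7/10) = 5.888e+08 (87.70 dB(A)).
The limit corresponds to 10^(89.4/10) = 8.710e+08; subtracting the fixed part leaves 2.821e+08 for the compressor, i.e. 84.50 dB(A).
So the compressor must be reduced from 89.6 to 84.50 dB(A): IL = 5.10 dB.

5.1 dB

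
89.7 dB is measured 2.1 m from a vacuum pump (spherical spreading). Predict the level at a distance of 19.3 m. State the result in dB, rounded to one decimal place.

For a point source, L₂ = L₁ − 20·log₁₀(r₂/r₁).
L₂ = 89.7 − 20·log₁₀(19.3/2.1) = 89.7 − 19.267 = 70.43 dB.

70.4 dB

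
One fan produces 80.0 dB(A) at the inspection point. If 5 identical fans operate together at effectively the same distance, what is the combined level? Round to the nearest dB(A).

L_total = L₁ + 10·log₁₀ N for N identical incoherent sources.
L_total = 80.0 + 10·log₁₀(5) = 80.0 + 6.990 = 86.99 dB(A).

87 dB(A)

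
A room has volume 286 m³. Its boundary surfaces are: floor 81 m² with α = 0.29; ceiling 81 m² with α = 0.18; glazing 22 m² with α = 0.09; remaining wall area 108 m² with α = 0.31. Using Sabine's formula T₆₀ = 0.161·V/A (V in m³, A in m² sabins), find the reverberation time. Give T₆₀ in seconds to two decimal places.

0.63 s

Summing Sᵢαᵢ: 81·0.29 + 81·0.18 + 22·0.09 + 108·0.31 = 73.53 m².
T₆₀ = 0.161·V/A = 0.161·286/73.53 = 0.626 s.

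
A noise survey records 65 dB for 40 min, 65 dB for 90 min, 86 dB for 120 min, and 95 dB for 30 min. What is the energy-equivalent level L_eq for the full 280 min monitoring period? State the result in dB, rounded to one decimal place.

L_eq = 10·log₁₀[(1/T)·Σ tᵢ·10^(Lᵢ/10)] with T = 280 min.
Σ tᵢ·10^(Lᵢ/10) = 40·10^(65/10) + 90·10^(65/10) + 120·10^(86/10) + 30·10^(95/10) = 1.431e+11.
L_eq = 10·log₁₀(1.431e+11/280) = 87.08 dB.

87.1 dB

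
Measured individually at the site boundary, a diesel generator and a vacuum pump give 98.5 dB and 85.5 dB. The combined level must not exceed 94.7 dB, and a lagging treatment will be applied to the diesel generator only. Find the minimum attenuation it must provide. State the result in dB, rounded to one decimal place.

The untreated sources together contribute 10^(85.5/10) = 3.548e+08, i.e. 85.50 dB.
To meet 94.7 dB overall, the treated diesel generator may contribute at most 10^(94.7/10) − 3.548e+08 = 2.596e+09, i.e. 94.14 dB.
So the diesel generator must be reduced from 98.5 to 94.14 dB: IL = 4.36 dB.

4.4 dB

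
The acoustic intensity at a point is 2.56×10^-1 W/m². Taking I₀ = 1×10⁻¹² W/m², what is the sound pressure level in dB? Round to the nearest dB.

Dividing by I₀ shifts the exponent by 12: I/I₀ = 2.56×10^11.
L = 10·(0.4082 + 11) = 114.08 dB.

114 dB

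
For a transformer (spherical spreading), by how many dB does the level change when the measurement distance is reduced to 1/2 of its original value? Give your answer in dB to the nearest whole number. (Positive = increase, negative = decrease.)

A point source loses 6 dB per doubling of distance; generally ΔL = −20·log₁₀(r₂/r₁).
ΔL = −20·log₁₀(0.5) = +6.02 dB.

+6 dB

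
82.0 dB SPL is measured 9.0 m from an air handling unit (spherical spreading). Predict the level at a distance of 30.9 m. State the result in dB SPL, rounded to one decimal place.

Point-source attenuation: ΔL = 20·log₁₀(r₂/r₁) = 20·log₁₀(30.9/9.0) = 10.714 dB.
L₂ = 82.0 − 20·log₁₀(30.9/9.0) = 82.0 − 10.714 = 71.29 dB SPL.

71.3 dB SPL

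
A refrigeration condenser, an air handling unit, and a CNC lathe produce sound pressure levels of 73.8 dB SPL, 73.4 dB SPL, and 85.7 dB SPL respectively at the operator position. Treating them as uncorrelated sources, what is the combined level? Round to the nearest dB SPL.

For uncorrelated sources the intensities add, so convert each level to linear form, sum, and take 10·log₁₀ of the total.
Σ 10^(L/10) = 10^(73.8/10) + 10^(73.4/10) + 10^(85.7/10) = 4.174e+08.
L_total = 10·log₁₀(4.174e+08) = 86.21 dB SPL.

86 dB SPL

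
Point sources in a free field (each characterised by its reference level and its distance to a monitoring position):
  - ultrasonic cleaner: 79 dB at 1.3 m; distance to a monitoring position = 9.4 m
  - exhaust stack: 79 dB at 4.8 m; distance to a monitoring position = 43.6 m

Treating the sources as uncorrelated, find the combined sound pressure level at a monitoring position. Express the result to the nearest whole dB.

64 dB

First find each source's level at the receiver (point-source: −20·log₁₀(r/r_ref)), then combine on an intensity basis.
ultrasonic cleaner: 79 − 20·log₁₀(9.4/1.3) = 79 − 17.18 = 61.82 dB.
exhaust stack: 79 − 20·log₁₀(43.6/4.8) = 79 − 19.16 = 59.84 dB.
Σ 10^(L/10) = 2.482e+06 → L_total = 10·log₁₀(2.482e+06) = 63.95 dB.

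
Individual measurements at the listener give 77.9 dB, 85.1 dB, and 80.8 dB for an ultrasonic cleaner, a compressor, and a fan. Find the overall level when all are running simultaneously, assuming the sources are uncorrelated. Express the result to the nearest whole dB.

Incoherent sources combine by intensity addition: L_total = 10·log₁₀(Σ 10^(L_i/10)).
Σ 10^(L/10) = 10^(77.9/10) + 10^(85.1/10) + 10^(80.8/10) = 5.055e+08.
L_total = 10·log₁₀(5.055e+08) = 87.04 dB.

87 dB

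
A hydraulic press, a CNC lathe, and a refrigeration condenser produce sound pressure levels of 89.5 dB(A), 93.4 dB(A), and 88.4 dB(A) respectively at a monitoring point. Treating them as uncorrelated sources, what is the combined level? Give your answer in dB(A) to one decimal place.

For uncorrelated sources the intensities add, so convert each level to linear form, sum, and take 10·log₁₀ of the total.
Σ 10^(L/10) = 10^(89.5/10) + 10^(93.4/10) + 10^(88.4/10) = 3.771e+09.
L_total = 10·log₁₀(3.771e+09) = 95.76 dB(A).

95.8 dB(A)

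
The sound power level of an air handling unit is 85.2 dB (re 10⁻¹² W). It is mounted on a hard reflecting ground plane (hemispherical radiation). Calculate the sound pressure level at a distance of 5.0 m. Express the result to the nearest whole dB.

63 dB

Free-field hemispherical radiation: L_p = L_w − 10·log₁₀(2π·r²), r = 5.0 m.
2π·r² = 157.1 m², 10·log₁₀ of that is 21.961 dB.
L_p = 85.2 − 21.961 = 63.24 dB.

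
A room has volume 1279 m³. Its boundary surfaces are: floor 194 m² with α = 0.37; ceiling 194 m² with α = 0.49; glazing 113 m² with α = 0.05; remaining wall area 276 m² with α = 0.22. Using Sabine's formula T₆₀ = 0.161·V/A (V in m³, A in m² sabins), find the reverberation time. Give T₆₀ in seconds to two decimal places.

Total absorption A = 194·0.37 + 194·0.49 + 113·0.05 + 276·0.22 = 233.21 m² sabins.
T₆₀ = 0.161·V/A = 0.161·1279/233.21 = 0.883 s.

0.88 s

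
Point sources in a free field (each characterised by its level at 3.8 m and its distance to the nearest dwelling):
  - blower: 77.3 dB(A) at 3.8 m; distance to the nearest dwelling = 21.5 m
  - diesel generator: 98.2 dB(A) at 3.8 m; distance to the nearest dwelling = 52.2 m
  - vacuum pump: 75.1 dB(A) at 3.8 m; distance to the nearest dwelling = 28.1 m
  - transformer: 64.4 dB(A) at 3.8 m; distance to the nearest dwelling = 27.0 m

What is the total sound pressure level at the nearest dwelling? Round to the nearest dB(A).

First find each source's level at the receiver (point-source: −20·log₁₀(r/r_ref)), then combine on an intensity basis.
blower: 77.3 − 20·log₁₀(21.5/3.8) = 77.3 − 15.05 = 62.25 dB(A).
diesel generator: 98.2 − 20·log₁₀(52.2/3.8) = 98.2 − 22.76 = 75.44 dB(A).
vacuum pump: 75.1 − 20·log₁₀(28.1/3.8) = 75.1 − 17.38 = 57.72 dB(A).
transformer: 64.4 − 20·log₁₀(27.0/3.8) = 64.4 − 17.03 = 47.37 dB(A).
Σ 10^(L/10) = 3.734e+07 → L_total = 10·log₁₀(3.734e+07) = 75.72 dB(A).

76 dB(A)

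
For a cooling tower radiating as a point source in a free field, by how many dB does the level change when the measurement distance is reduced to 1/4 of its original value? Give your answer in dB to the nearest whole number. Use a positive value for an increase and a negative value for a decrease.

+12 dB

Point-source spreading: ΔL = −20·log₁₀(r₂/r₁).
ΔL = −20·log₁₀(0.25) = +12.04 dB.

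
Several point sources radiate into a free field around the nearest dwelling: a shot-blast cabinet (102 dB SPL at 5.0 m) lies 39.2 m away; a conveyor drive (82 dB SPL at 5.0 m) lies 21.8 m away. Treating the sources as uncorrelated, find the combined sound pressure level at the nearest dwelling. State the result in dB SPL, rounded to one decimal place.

84.3 dB SPL

First find each source's level at the receiver (point-source: −20·log₁₀(r/r_ref)), then combine on an intensity basis.
shot-blast cabinet: 102 − 20·log₁₀(39.2/5.0) = 102 − 17.89 = 84.11 dB SPL.
conveyor drive: 82 − 20·log₁₀(21.8/5.0) = 82 − 12.79 = 69.21 dB SPL.
Σ 10^(L/10) = 2.662e+08 → L_total = 10·log₁₀(2.662e+08) = 84.25 dB SPL.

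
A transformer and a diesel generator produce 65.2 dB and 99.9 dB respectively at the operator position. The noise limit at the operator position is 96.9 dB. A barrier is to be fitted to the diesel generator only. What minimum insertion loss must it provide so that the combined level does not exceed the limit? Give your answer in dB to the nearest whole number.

3 dB

The untreated sources together contribute 10^(65.2/10) = 3.311e+06, i.e. 65.20 dB.
To meet 96.9 dB overall, the treated diesel generator may contribute at most 10^(96.9/10) − 3.311e+06 = 4.894e+09, i.e. 96.90 dB.
Required insertion loss = 99.9 − 96.90 = 3.00 dB.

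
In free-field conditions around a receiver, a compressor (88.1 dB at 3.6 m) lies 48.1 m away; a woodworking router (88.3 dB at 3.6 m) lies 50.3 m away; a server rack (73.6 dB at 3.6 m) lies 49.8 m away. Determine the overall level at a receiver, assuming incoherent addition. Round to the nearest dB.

First find each source's level at the receiver (point-source: −20·log₁₀(r/r_ref)), then combine on an intensity basis.
compressor: 88.1 − 20·log₁₀(48.1/3.6) = 88.1 − 22.52 = 65.58 dB.
woodworking router: 88.3 − 20·log₁₀(50.3/3.6) = 88.3 − 22.91 = 65.39 dB.
server rack: 73.6 − 20·log₁₀(49.8/3.6) = 73.6 − 22.82 = 50.78 dB.
Σ 10^(L/10) = 7.200e+06 → L_total = 10·log₁₀(7.200e+06) = 68.57 dB.

69 dB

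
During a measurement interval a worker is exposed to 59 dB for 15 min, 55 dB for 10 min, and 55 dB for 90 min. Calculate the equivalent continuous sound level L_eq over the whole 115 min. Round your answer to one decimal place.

L_eq = 10·log₁₀[(1/T)·Σ tᵢ·10^(Lᵢ/10)] with T = 115 min.
Σ tᵢ·10^(Lᵢ/10) = 15·10^(59/10) + 10·10^(55/10) + 90·10^(55/10) = 4.354e+07.
L_eq = 10·log₁₀(4.354e+07/115) = 55.78 dB.

55.8 dB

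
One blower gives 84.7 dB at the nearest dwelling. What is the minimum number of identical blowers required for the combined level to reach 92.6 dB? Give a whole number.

7

The shortfall is 92.6 − 84.7 = 7.9 dB, and N units add 10·log₁₀ N, so need 10·log₁₀ N ≥ 7.9.
N ≥ 10^(7.9/10) = 6.166, so N = 7.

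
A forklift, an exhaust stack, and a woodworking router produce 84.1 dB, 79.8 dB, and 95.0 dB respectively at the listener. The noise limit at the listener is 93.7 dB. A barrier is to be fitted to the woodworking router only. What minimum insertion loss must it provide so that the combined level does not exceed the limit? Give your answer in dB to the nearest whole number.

Fixed contribution from the other sources: Σ 10^(L/10) = 10^(84.1/10) + 10^(79.8/10) = 3.525e+08 (85.47 dB).
The limit corresponds to 10^(93.7/10) = 2.344e+09; subtracting the fixed part leaves 1.992e+09 for the woodworking router, i.e. 92.99 dB.
Required insertion loss = 95.0 − 92.99 = 2.01 dB.

2 dB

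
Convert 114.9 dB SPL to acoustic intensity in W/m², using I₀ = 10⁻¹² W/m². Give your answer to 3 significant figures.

0.309 W/m²

I/I₀ = 10^(114.9/10) = 3.09e+11, so I = 3.09e+11 × 10⁻¹² W/m².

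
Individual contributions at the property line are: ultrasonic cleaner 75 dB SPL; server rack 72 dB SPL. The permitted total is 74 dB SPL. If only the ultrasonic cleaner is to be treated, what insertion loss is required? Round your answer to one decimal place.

5.3 dB

The untreated sources together contribute 10^(72/10) = 1.585e+07, i.e. 72.00 dB SPL.
To meet 74 dB SPL overall, the treated ultrasonic cleaner may contribute at most 10^(74/10) − 1.585e+07 = 9.270e+06, i.e. 69.67 dB SPL.
So the ultrasonic cleaner must be reduced from 75 to 69.67 dB SPL: IL = 5.33 dB.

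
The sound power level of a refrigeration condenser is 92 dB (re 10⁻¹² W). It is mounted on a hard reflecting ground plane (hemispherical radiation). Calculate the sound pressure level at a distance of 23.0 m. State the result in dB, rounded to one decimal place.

56.8 dB

The power spreads over a hemisphere of area 2π·r², so L_p = L_w − 10·log₁₀(2π·r²).
2π·r² = 3324 m², 10·log₁₀ of that is 35.216 dB.
L_p = 92 − 35.216 = 56.78 dB.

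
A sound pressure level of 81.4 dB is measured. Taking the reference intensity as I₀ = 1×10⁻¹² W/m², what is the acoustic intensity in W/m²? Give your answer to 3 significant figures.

0.000138 W/m²

I/I₀ = 10^(81.4/10) = 1.38e+08, so I = 1.38e+08 × 10⁻¹² W/m².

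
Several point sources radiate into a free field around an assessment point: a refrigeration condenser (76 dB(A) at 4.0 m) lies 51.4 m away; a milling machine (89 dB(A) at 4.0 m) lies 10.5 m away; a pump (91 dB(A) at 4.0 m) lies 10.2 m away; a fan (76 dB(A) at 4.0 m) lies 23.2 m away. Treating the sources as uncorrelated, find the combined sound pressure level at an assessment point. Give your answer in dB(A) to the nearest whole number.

85 dB(A)

Apply inverse-square spreading to bring every level to the receiver, then sum 10^(L/10).
refrigeration condenser: 76 − 20·log₁₀(51.4/4.0) = 76 − 22.18 = 53.82 dB(A).
milling machine: 89 − 20·log₁₀(10.5/4.0) = 89 − 8.38 = 80.62 dB(A).
pump: 91 − 20·log₁₀(10.2/4.0) = 91 − 8.13 = 82.87 dB(A).
fan: 76 − 20·log₁₀(23.2/4.0) = 76 − 15.27 = 60.73 dB(A).
Σ 10^(L/10) = 3.103e+08 → L_total = 10·log₁₀(3.103e+08) = 84.92 dB(A).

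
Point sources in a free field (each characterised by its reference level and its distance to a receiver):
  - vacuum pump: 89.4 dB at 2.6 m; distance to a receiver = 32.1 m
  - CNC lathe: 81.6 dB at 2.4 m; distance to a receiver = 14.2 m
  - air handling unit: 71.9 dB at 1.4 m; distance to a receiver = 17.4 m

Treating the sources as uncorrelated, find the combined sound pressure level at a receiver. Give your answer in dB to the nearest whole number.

70 dB

Apply inverse-square spreading to bring every level to the receiver, then sum 10^(L/10).
vacuum pump: 89.4 − 20·log₁₀(32.1/2.6) = 89.4 − 21.83 = 67.57 dB.
CNC lathe: 81.6 − 20·log₁₀(14.2/2.4) = 81.6 − 15.44 = 66.16 dB.
air handling unit: 71.9 − 20·log₁₀(17.4/1.4) = 71.9 − 21.89 = 50.01 dB.
Σ 10^(L/10) = 9.943e+06 → L_total = 10·log₁₀(9.943e+06) = 69.98 dB.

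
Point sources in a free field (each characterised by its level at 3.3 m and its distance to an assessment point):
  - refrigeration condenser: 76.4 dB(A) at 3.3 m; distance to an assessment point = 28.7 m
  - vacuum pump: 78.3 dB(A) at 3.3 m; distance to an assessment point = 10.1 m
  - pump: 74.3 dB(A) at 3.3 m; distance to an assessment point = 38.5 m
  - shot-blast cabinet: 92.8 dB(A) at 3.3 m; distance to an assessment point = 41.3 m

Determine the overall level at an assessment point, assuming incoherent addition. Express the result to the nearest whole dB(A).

73 dB(A)

First find each source's level at the receiver (point-source: −20·log₁₀(r/r_ref)), then combine on an intensity basis.
refrigeration condenser: 76.4 − 20·log₁₀(28.7/3.3) = 76.4 − 18.79 = 57.61 dB(A).
vacuum pump: 78.3 − 20·log₁₀(10.1/3.3) = 78.3 − 9.72 = 68.58 dB(A).
pump: 74.3 − 20·log₁₀(38.5/3.3) = 74.3 − 21.34 = 52.96 dB(A).
shot-blast cabinet: 92.8 − 20·log₁₀(41.3/3.3) = 92.8 − 21.95 = 70.85 dB(A).
Σ 10^(L/10) = 2.016e+07 → L_total = 10·log₁₀(2.016e+07) = 73.04 dB(A).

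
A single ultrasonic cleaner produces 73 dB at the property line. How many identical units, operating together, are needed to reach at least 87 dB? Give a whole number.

26

N identical sources give L₁ + 10·log₁₀ N, so require 10·log₁₀ N ≥ 87 − 73 = 14.0 dB.
N ≥ 10^(14.0/10) = 25.119, so N = 26.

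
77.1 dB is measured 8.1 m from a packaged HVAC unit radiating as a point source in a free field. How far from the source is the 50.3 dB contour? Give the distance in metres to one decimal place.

For a point source L₁ − L₂ = 20·log₁₀(r₂/r₁), so r₂ = r₁·10^((L₁−L₂)/20).
r₂ = 8.1·10^((77.1−50.3)/20) = 8.1·10^(26.8/20) = 177.21 m.

177.2 m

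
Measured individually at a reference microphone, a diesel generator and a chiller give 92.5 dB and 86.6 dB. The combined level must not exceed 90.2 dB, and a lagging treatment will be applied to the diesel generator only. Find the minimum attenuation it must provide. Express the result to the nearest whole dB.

5 dB

Fixed contribution from the other source: Σ 10^(L/10) = 10^(86.6/10) = 4.571e+08 (86.60 dB).
The limit corresponds to 10^(90.2/10) = 1.047e+09; subtracting the fixed part leaves 5.900e+08 for the diesel generator, i.e. 87.71 dB.
Required insertion loss = 92.5 − 87.71 = 4.79 dB.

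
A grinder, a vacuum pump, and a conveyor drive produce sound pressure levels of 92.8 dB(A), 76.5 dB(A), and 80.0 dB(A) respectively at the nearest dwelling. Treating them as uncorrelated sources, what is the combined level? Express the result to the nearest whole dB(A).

For uncorrelated sources the intensities add, so convert each level to linear form, sum, and take 10·log₁₀ of the total.
Σ 10^(L/10) = 10^(92.8/10) + 10^(76.5/10) + 10^(80.0/10) = 2.050e+09.
L_total = 10·log₁₀(2.050e+09) = 93.12 dB(A).

93 dB(A)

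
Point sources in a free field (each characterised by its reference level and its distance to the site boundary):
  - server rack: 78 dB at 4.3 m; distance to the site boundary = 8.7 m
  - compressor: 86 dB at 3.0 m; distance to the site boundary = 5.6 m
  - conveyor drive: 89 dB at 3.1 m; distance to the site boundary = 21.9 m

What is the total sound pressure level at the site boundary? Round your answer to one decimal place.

81.6 dB

Apply inverse-square spreading to bring every level to the receiver, then sum 10^(L/10).
server rack: 78 − 20·log₁₀(8.7/4.3) = 78 − 6.12 = 71.88 dB.
compressor: 86 − 20·log₁₀(5.6/3.0) = 86 − 5.42 = 80.58 dB.
conveyor drive: 89 − 20·log₁₀(21.9/3.1) = 89 − 16.98 = 72.02 dB.
Σ 10^(L/10) = 1.456e+08 → L_total = 10·log₁₀(1.456e+08) = 81.63 dB.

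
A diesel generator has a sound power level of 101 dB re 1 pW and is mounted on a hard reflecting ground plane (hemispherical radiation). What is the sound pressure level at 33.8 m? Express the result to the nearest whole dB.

62 dB

Free-field hemispherical radiation: L_p = L_w − 10·log₁₀(2π·r²), r = 33.8 m.
2π·r² = 7178 m², 10·log₁₀ of that is 38.560 dB.
L_p = 101 − 38.560 = 62.44 dB.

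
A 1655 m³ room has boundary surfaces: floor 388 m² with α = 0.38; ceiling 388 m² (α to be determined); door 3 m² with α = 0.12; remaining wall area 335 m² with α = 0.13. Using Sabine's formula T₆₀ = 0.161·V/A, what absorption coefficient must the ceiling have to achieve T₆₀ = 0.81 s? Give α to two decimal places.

From T₆₀ = 0.161·V/A, the target T₆₀ = 0.81 s needs A = 0.161·1655/0.81 = 328.96 m².
Absorption from the other surfaces = 388·0.38 + 3·0.12 + 335·0.13 = 191.35 m², so the ceiling must supply 137.61 m² over 388 m².
α = 137.61/388 = 0.355.

0.35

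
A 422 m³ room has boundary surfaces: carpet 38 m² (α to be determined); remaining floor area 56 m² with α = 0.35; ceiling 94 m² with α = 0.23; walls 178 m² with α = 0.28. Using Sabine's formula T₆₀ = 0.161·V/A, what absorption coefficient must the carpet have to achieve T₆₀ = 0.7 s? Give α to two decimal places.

0.16

A = 0.161·V/T₆₀ = 0.161·422/0.7 = 97.06 m² sabins.
Absorption from the other surfaces = 56·0.35 + 94·0.23 + 178·0.28 = 91.06 m², so the carpet must supply 6.00 m² over 38 m².
α = 6.00/38 = 0.158.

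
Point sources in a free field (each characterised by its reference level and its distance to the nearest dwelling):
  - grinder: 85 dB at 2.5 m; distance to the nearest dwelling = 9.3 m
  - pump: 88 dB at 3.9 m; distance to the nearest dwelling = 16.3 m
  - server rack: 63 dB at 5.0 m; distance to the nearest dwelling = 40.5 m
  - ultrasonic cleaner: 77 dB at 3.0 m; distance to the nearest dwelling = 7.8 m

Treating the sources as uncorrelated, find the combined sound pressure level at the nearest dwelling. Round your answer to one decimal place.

78.2 dB

Propagate each source to the receiver with L = L_ref − 20·log₁₀(r/r_ref), then add intensities.
grinder: 85 − 20·log₁₀(9.3/2.5) = 85 − 11.41 = 73.59 dB.
pump: 88 − 20·log₁₀(16.3/3.9) = 88 − 12.42 = 75.58 dB.
server rack: 63 − 20·log₁₀(40.5/5.0) = 63 − 18.17 = 44.83 dB.
ultrasonic cleaner: 77 − 20·log₁₀(7.8/3.0) = 77 − 8.30 = 68.70 dB.
Σ 10^(L/10) = 6.642e+07 → L_total = 10·log₁₀(6.642e+07) = 78.22 dB.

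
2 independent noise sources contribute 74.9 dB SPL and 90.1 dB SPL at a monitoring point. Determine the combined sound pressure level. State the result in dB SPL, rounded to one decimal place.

90.2 dB SPL

Incoherent sources combine by intensity addition: L_total = 10·log₁₀(Σ 10^(L_i/10)).
Σ 10^(L/10) = 10^(74.9/10) + 10^(90.1/10) = 1.054e+09.
L_total = 10·log₁₀(1.054e+09) = 90.23 dB SPL.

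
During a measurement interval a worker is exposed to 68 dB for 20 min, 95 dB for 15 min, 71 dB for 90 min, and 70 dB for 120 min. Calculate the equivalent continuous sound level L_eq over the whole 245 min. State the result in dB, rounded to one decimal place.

Weight each interval's intensity by its duration and average over T = 245 min:
Σ tᵢ·10^(Lᵢ/10) = 20·10^(68/10) + 15·10^(95/10) + 90·10^(71/10) + 120·10^(70/10) = 4.989e+10.
L_eq = 10·log₁₀(4.989e+10/245) = 83.09 dB.

83.1 dB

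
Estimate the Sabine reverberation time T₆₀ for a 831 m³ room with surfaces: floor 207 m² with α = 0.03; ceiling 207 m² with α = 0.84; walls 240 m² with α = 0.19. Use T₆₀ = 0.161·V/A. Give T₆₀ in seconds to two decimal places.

A = Σ Sᵢαᵢ = 207·0.03 + 207·0.84 + 240·0.19 = 225.69 m².
T₆₀ = 0.161 × 831 / 225.69 = 0.593 s.

0.59 s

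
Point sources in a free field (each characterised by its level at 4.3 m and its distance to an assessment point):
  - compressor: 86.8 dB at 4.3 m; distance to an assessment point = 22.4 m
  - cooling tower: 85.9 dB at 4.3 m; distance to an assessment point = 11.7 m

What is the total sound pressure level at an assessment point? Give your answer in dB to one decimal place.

Propagate each source to the receiver with L = L_ref − 20·log₁₀(r/r_ref), then add intensities.
compressor: 86.8 − 20·log₁₀(22.4/4.3) = 86.8 − 14.34 = 72.46 dB.
cooling tower: 85.9 − 20·log₁₀(11.7/4.3) = 85.9 − 8.69 = 77.21 dB.
Σ 10^(L/10) = 7.019e+07 → L_total = 10·log₁₀(7.019e+07) = 78.46 dB.

78.5 dB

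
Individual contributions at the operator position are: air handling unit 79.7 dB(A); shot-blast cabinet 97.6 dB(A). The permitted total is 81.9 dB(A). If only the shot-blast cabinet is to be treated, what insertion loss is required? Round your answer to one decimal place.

The untreated sources together contribute 10^(79.7/10) = 9.333e+07, i.e. 79.70 dB(A).
To meet 81.9 dB(A) overall, the treated shot-blast cabinet may contribute at most 10^(81.9/10) − 9.333e+07 = 6.156e+07, i.e. 77.89 dB(A).
Required insertion loss = 97.6 − 77.89 = 19.71 dB.

19.7 dB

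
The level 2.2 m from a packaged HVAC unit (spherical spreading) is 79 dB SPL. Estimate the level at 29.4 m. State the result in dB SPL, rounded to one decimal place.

Point-source attenuation: ΔL = 20·log₁₀(r₂/r₁) = 20·log₁₀(29.4/2.2) = 22.518 dB.
L₂ = 79 − 20·log₁₀(29.4/2.2) = 79 − 22.518 = 56.48 dB SPL.

56.5 dB SPL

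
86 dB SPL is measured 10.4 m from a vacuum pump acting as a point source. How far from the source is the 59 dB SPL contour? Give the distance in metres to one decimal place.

The 27.0 dB drop corresponds to a distance ratio of 10^(27.0/20) for a point source.
r₂ = 10.4·10^((86−59)/20) = 10.4·10^(27.0/20) = 232.83 m.

232.8 m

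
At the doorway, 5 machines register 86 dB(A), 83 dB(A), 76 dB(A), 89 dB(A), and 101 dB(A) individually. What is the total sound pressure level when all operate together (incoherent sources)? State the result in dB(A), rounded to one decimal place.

For uncorrelated sources the intensities add, so convert each level to linear form, sum, and take 10·log₁₀ of the total.
Σ 10^(L/10) = 10^(86/10) + 10^(83/10) + 10^(76/10) + 10^(89/10) + 10^(101/10) = 1.402e+10.
L_total = 10·log₁₀(1.402e+10) = 101.47 dB(A).

101.5 dB(A)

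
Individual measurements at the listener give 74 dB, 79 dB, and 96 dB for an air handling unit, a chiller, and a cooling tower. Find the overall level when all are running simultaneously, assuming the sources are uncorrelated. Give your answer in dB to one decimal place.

96.1 dB

Incoherent sources combine by intensity addition: L_total = 10·log₁₀(Σ 10^(L_i/10)).
Σ 10^(L/10) = 10^(74/10) + 10^(79/10) + 10^(96/10) = 4.086e+09.
L_total = 10·log₁₀(4.086e+09) = 96.11 dB.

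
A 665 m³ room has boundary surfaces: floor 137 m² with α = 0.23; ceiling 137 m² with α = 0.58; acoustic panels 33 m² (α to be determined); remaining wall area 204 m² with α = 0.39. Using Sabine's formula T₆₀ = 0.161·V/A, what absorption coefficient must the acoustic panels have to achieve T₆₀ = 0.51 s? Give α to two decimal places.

From T₆₀ = 0.161·V/A, the target T₆₀ = 0.51 s needs A = 0.161·665/0.51 = 209.93 m².
Absorption from the other surfaces = 137·0.23 + 137·0.58 + 204·0.39 = 190.53 m², so the acoustic panels must supply 19.40 m² over 33 m².
α = 19.40/33 = 0.588.

0.59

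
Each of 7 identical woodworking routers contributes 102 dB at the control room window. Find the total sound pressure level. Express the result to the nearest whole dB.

110 dB

With 7 equal, uncorrelated contributions the intensity is 7× that of one unit, giving a rise of 10·log₁₀ 7.
L_total = 102 + 10·log₁₀(7) = 102 + 8.451 = 110.45 dB.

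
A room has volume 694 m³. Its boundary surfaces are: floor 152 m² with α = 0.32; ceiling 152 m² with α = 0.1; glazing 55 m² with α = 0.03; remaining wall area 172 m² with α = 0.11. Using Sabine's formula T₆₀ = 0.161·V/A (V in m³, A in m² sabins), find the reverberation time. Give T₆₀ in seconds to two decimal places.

1.32 s

Total absorption A = 152·0.32 + 152·0.1 + 55·0.03 + 172·0.11 = 84.41 m² sabins.
T₆₀ = 0.161·V/A = 0.161·694/84.41 = 1.324 s.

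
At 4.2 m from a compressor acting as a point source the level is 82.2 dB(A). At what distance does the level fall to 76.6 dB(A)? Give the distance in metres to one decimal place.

8.0 m

For a point source L₁ − L₂ = 20·log₁₀(r₂/r₁), so r₂ = r₁·10^((L₁−L₂)/20).
r₂ = 4.2·10^((82.2−76.6)/20) = 4.2·10^(5.6/20) = 8.00 m.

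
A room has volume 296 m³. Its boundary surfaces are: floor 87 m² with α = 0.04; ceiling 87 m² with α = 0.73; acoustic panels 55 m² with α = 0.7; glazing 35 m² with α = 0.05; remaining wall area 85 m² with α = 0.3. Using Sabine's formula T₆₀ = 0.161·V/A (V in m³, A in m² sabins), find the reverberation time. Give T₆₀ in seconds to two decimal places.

Total absorption A = 87·0.04 + 87·0.73 + 55·0.7 + 35·0.05 + 85·0.3 = 132.74 m² sabins.
T₆₀ = 0.161·V/A = 0.161·296/132.74 = 0.359 s.

0.36 s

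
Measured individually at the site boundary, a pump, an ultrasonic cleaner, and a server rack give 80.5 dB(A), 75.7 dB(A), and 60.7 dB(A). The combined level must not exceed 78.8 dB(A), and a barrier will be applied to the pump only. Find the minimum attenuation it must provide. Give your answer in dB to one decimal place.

Fixed contribution from the other sources: Σ 10^(L/10) = 10^(75.7/10) + 10^(60.7/10) = 3.833e+07 (75.84 dB(A)).
To meet 78.8 dB(A) overall, the treated pump may contribute at most 10^(78.8/10) − 3.833e+07 = 3.753e+07, i.e. 75.74 dB(A).
Required insertion loss = 80.5 − 75.74 = 4.76 dB.

4.8 dB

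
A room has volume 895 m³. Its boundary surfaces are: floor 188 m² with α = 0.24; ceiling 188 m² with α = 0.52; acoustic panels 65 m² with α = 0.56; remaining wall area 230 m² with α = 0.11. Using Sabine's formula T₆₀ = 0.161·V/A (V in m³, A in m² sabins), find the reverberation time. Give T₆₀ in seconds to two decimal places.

0.70 s

Summing Sᵢαᵢ: 188·0.24 + 188·0.52 + 65·0.56 + 230·0.11 = 204.58 m².
T₆₀ = 0.161·V/A = 0.161·895/204.58 = 0.704 s.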